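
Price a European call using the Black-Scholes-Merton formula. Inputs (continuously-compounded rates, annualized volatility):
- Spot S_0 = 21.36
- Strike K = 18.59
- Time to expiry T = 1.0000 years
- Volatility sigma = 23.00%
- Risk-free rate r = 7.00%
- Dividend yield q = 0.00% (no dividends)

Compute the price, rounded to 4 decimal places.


d1 = (ln(S/K) + (r - q + 0.5*sigma^2) * T) / (sigma * sqrt(T)) = 1.02324440
d2 = d1 - sigma * sqrt(T) = 0.79324440
exp(-rT) = 0.93239382; exp(-qT) = 1.00000000
C = S_0 * exp(-qT) * N(d1) - K * exp(-rT) * N(d2)
N(d1) = 0.84690385; N(d2) = 0.78618228
C = 21.3600 * 1.00000000 * 0.84690385 - 18.5900 * 0.93239382 * 0.78618228 = 4.4628

Answer: Price = 4.4628


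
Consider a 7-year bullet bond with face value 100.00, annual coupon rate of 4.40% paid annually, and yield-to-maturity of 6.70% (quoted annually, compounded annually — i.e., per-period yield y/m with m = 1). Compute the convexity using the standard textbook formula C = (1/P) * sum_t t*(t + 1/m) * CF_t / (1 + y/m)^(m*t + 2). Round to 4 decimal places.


Coupon per period c = face * coupon_rate / m = 4.400000
Periods per year m = 1; per-period yield y/m = 0.067000
Number of cashflows N = 7
Cashflows (t years, CF_t, discount factor 1/(1+y/m)^(m*t), PV):
  t = 1.0000: CF_t = 4.400000, DF = 0.937207, PV = 4.123711
  t = 2.0000: CF_t = 4.400000, DF = 0.878357, PV = 3.864772
  t = 3.0000: CF_t = 4.400000, DF = 0.823203, PV = 3.622092
  t = 4.0000: CF_t = 4.400000, DF = 0.771511, PV = 3.394650
  t = 5.0000: CF_t = 4.400000, DF = 0.723066, PV = 3.181490
  t = 6.0000: CF_t = 4.400000, DF = 0.677663, PV = 2.981715
  t = 7.0000: CF_t = 104.400000, DF = 0.635110, PV = 66.305501
Price P = sum_t PV_t = 87.473931
Convexity numerator sum_t t*(t + 1/m) * CF_t / (1+y/m)^(m*t + 2):
  t = 1.0000: term = 7.244183
  t = 2.0000: term = 20.367900
  t = 3.0000: term = 38.177881
  t = 4.0000: term = 59.634304
  t = 5.0000: term = 83.834542
  t = 6.0000: term = 109.998462
  t = 7.0000: term = 3261.435175
Convexity = (1/P) * sum = 3580.692447 / 87.473931 = 40.934395

Answer: Convexity = 40.9344


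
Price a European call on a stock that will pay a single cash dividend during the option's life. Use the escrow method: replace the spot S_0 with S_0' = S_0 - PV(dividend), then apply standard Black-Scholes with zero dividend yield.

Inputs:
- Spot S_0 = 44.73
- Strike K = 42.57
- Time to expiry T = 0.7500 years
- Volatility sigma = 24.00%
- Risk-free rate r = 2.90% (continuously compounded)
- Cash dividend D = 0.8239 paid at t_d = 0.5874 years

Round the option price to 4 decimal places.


Answer: Price = 4.7884

Derivation:
PV(D) = D * exp(-r * t_d) = 0.8239 * 0.98310967 = 0.80998406
S_0' = S_0 - PV(D) = 44.7300 - 0.80998406 = 43.92001594
d1 = (ln(S_0'/K) + (r + sigma^2/2)*T) / (sigma*sqrt(T)) = 0.35877691
d2 = d1 - sigma*sqrt(T) = 0.15093081
exp(-rT) = 0.97848483
N(d1) = 0.64011901; N(d2) = 0.55998485
C = S_0' * N(d1) - K * exp(-rT) * N(d2) = 43.92001594 * 0.64011901 - 42.5700 * 0.97848483 * 0.55998485 = 4.7884


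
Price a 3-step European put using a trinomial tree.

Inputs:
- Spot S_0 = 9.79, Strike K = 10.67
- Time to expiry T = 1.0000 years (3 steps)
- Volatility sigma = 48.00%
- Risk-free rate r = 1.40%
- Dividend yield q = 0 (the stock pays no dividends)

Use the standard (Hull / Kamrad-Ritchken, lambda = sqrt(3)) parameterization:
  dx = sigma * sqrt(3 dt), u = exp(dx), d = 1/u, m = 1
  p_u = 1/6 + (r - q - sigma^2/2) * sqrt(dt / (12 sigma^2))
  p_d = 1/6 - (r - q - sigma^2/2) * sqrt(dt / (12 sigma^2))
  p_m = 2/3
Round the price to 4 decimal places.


Answer: Price = V(0,0) = 2.2697

Derivation:
dt = T/N = 0.333333; dx = sigma*sqrt(3*dt) = 0.480000
u = exp(dx) = 1.616074; d = 1/u = 0.618783
p_u = 0.131528, p_m = 0.666667, p_d = 0.201806
Discount per step: exp(-r*dt) = 0.995344
Stock lattice S(k, j) with j the centered position index:
  k=0: S(0,+0) = 9.7900
  k=1: S(1,-1) = 6.0579; S(1,+0) = 9.7900; S(1,+1) = 15.8214
  k=2: S(2,-2) = 3.7485; S(2,-1) = 6.0579; S(2,+0) = 9.7900; S(2,+1) = 15.8214; S(2,+2) = 25.5685
  k=3: S(3,-3) = 2.3195; S(3,-2) = 3.7485; S(3,-1) = 6.0579; S(3,+0) = 9.7900; S(3,+1) = 15.8214; S(3,+2) = 25.5685; S(3,+3) = 41.3206
Terminal payoffs V(N, j) = max(K - S_T, 0):
  V(3,-3) = 8.350477; V(3,-2) = 6.921479; V(3,-1) = 4.612111; V(3,+0) = 0.880000; V(3,+1) = 0.000000; V(3,+2) = 0.000000; V(3,+3) = 0.000000
Backward induction: V(k, j) = exp(-r*dt) * [p_u * V(k+1, j+1) + p_m * V(k+1, j) + p_d * V(k+1, j-1)]
  V(2,-2) = exp(-r*dt) * [p_u*4.612111 + p_m*6.921479 + p_d*8.350477] = 6.873959
  V(2,-1) = exp(-r*dt) * [p_u*0.880000 + p_m*4.612111 + p_d*6.921479] = 4.565920
  V(2,+0) = exp(-r*dt) * [p_u*0.000000 + p_m*0.880000 + p_d*4.612111] = 1.510351
  V(2,+1) = exp(-r*dt) * [p_u*0.000000 + p_m*0.000000 + p_d*0.880000] = 0.176762
  V(2,+2) = exp(-r*dt) * [p_u*0.000000 + p_m*0.000000 + p_d*0.000000] = 0.000000
  V(1,-1) = exp(-r*dt) * [p_u*1.510351 + p_m*4.565920 + p_d*6.873959] = 4.608248
  V(1,+0) = exp(-r*dt) * [p_u*0.176762 + p_m*1.510351 + p_d*4.565920] = 1.942492
  V(1,+1) = exp(-r*dt) * [p_u*0.000000 + p_m*0.176762 + p_d*1.510351] = 0.420671
  V(0,+0) = exp(-r*dt) * [p_u*0.420671 + p_m*1.942492 + p_d*4.608248] = 2.269678


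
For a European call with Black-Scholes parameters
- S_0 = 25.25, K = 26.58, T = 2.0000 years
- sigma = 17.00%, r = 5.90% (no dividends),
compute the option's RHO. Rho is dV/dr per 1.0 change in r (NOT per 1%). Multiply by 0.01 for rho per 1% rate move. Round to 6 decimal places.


Answer: Rho = 26.570134

Derivation:
d1 = 0.3975067423; d2 = 0.1570904367
phi(d1) = 0.3686364547; exp(-qT) = 1.0000000000; exp(-rT) = 0.8886960526
N(d2) = 0.5624132128
Rho = K*T*exp(-rT)*N(d2) = 26.5800 * 2.0000 * 0.8886960526 * 0.5624132128 = 26.570134


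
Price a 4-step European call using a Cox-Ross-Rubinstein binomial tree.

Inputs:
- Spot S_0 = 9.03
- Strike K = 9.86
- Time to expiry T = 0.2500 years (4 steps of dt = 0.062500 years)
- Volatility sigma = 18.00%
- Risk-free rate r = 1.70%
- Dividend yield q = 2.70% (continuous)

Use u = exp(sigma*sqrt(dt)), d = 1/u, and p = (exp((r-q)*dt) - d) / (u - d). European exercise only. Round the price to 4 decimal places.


Answer: Price = V(0,0) = 0.0557

Derivation:
dt = T/N = 0.062500
u = exp(sigma*sqrt(dt)) = 1.046028; d = 1/u = 0.955997
p = (exp((r-q)*dt) - d) / (u - d) = 0.481812
Discount per step: exp(-r*dt) = 0.998938
Stock lattice S(k, i) with i counting down-moves:
  k=0: S(0,0) = 9.0300
  k=1: S(1,0) = 9.4456; S(1,1) = 8.6327
  k=2: S(2,0) = 9.8804; S(2,1) = 9.0300; S(2,2) = 8.2528
  k=3: S(3,0) = 10.3352; S(3,1) = 9.4456; S(3,2) = 8.6327; S(3,3) = 7.8897
  k=4: S(4,0) = 10.8109; S(4,1) = 9.8804; S(4,2) = 9.0300; S(4,3) = 8.2528; S(4,4) = 7.5425
Terminal payoffs V(N, i) = max(S_T - K, 0):
  V(4,0) = 0.950873; V(4,1) = 0.020394; V(4,2) = 0.000000; V(4,3) = 0.000000; V(4,4) = 0.000000
Backward induction: V(k, i) = exp(-r*dt) * [p * V(k+1, i) + (1-p) * V(k+1, i+1)].
  V(3,0) = exp(-r*dt) * [p*0.950873 + (1-p)*0.020394] = 0.468212
  V(3,1) = exp(-r*dt) * [p*0.020394 + (1-p)*0.000000] = 0.009816
  V(3,2) = exp(-r*dt) * [p*0.000000 + (1-p)*0.000000] = 0.000000
  V(3,3) = exp(-r*dt) * [p*0.000000 + (1-p)*0.000000] = 0.000000
  V(2,0) = exp(-r*dt) * [p*0.468212 + (1-p)*0.009816] = 0.230431
  V(2,1) = exp(-r*dt) * [p*0.009816 + (1-p)*0.000000] = 0.004724
  V(2,2) = exp(-r*dt) * [p*0.000000 + (1-p)*0.000000] = 0.000000
  V(1,0) = exp(-r*dt) * [p*0.230431 + (1-p)*0.004724] = 0.113352
  V(1,1) = exp(-r*dt) * [p*0.004724 + (1-p)*0.000000] = 0.002274
  V(0,0) = exp(-r*dt) * [p*0.113352 + (1-p)*0.002274] = 0.055733


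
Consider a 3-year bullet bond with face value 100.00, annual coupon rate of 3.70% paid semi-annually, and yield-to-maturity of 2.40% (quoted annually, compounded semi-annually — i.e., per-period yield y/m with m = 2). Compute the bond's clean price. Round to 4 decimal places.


Answer: Price = 103.7413

Derivation:
Coupon per period c = face * coupon_rate / m = 1.850000
Periods per year m = 2; per-period yield y/m = 0.012000
Number of cashflows N = 6
Cashflows (t years, CF_t, discount factor 1/(1+y/m)^(m*t), PV):
  t = 0.5000: CF_t = 1.850000, DF = 0.988142, PV = 1.828063
  t = 1.0000: CF_t = 1.850000, DF = 0.976425, PV = 1.806387
  t = 1.5000: CF_t = 1.850000, DF = 0.964847, PV = 1.784967
  t = 2.0000: CF_t = 1.850000, DF = 0.953406, PV = 1.763801
  t = 2.5000: CF_t = 1.850000, DF = 0.942101, PV = 1.742887
  t = 3.0000: CF_t = 101.850000, DF = 0.930930, PV = 94.815198
Price P = sum_t PV_t = 103.741303


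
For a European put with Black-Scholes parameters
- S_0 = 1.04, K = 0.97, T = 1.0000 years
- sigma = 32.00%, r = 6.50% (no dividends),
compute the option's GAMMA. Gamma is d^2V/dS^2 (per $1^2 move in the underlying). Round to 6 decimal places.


d1 = 0.5808747520; d2 = 0.2608747520
phi(d1) = 0.3370087880; exp(-qT) = 1.0000000000; exp(-rT) = 0.9370674634
Gamma = exp(-qT) * phi(d1) / (S * sigma * sqrt(T)) = 1.0000000000 * 0.3370087880 / (1.0400 * 0.3200 * 1.0000000000) = 1.012647

Answer: Gamma = 1.012647


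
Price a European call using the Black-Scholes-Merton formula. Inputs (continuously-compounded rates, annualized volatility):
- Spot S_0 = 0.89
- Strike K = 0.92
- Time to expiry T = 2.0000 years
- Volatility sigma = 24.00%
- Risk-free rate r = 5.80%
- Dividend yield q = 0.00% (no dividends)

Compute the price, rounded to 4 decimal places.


d1 = (ln(S/K) + (r - q + 0.5*sigma^2) * T) / (sigma * sqrt(T)) = 0.41379828
d2 = d1 - sigma * sqrt(T) = 0.07438702
exp(-rT) = 0.89047522; exp(-qT) = 1.00000000
C = S_0 * exp(-qT) * N(d1) - K * exp(-rT) * N(d2)
N(d1) = 0.66048908; N(d2) = 0.52964878
C = 0.8900 * 1.00000000 * 0.66048908 - 0.9200 * 0.89047522 * 0.52964878 = 0.1539

Answer: Price = 0.1539


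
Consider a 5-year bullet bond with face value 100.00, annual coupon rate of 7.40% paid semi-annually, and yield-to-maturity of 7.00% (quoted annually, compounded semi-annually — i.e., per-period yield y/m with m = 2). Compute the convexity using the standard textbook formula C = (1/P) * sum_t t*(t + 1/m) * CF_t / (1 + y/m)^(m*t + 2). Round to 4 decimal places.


Answer: Convexity = 20.7715

Derivation:
Coupon per period c = face * coupon_rate / m = 3.700000
Periods per year m = 2; per-period yield y/m = 0.035000
Number of cashflows N = 10
Cashflows (t years, CF_t, discount factor 1/(1+y/m)^(m*t), PV):
  t = 0.5000: CF_t = 3.700000, DF = 0.966184, PV = 3.574879
  t = 1.0000: CF_t = 3.700000, DF = 0.933511, PV = 3.453990
  t = 1.5000: CF_t = 3.700000, DF = 0.901943, PV = 3.337188
  t = 2.0000: CF_t = 3.700000, DF = 0.871442, PV = 3.224336
  t = 2.5000: CF_t = 3.700000, DF = 0.841973, PV = 3.115301
  t = 3.0000: CF_t = 3.700000, DF = 0.813501, PV = 3.009952
  t = 3.5000: CF_t = 3.700000, DF = 0.785991, PV = 2.908167
  t = 4.0000: CF_t = 3.700000, DF = 0.759412, PV = 2.809823
  t = 4.5000: CF_t = 3.700000, DF = 0.733731, PV = 2.714805
  t = 5.0000: CF_t = 103.700000, DF = 0.708919, PV = 73.514881
Price P = sum_t PV_t = 101.663321
Convexity numerator sum_t t*(t + 1/m) * CF_t / (1+y/m)^(m*t + 2):
  t = 0.5000: term = 1.668594
  t = 1.0000: term = 4.836504
  t = 1.5000: term = 9.345902
  t = 2.0000: term = 15.049762
  t = 2.5000: term = 21.811249
  t = 3.0000: term = 29.503139
  t = 3.5000: term = 38.007264
  t = 4.0000: term = 47.213993
  t = 4.5000: term = 57.021731
  t = 5.0000: term = 1887.240521
Convexity = (1/P) * sum = 2111.698659 / 101.663321 = 20.771490


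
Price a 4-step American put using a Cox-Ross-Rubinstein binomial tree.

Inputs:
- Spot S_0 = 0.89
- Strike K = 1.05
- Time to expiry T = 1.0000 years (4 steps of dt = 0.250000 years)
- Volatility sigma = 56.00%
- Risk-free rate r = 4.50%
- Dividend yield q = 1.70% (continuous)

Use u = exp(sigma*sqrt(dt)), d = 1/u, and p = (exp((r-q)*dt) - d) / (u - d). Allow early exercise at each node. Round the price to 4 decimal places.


Answer: Price = V(0,0) = 0.2926

Derivation:
dt = T/N = 0.250000
u = exp(sigma*sqrt(dt)) = 1.323130; d = 1/u = 0.755784
p = (exp((r-q)*dt) - d) / (u - d) = 0.442835
Discount per step: exp(-r*dt) = 0.988813
Stock lattice S(k, i) with i counting down-moves:
  k=0: S(0,0) = 0.8900
  k=1: S(1,0) = 1.1776; S(1,1) = 0.6726
  k=2: S(2,0) = 1.5581; S(2,1) = 0.8900; S(2,2) = 0.5084
  k=3: S(3,0) = 2.0616; S(3,1) = 1.1776; S(3,2) = 0.6726; S(3,3) = 0.3842
  k=4: S(4,0) = 2.7277; S(4,1) = 1.5581; S(4,2) = 0.8900; S(4,3) = 0.5084; S(4,4) = 0.2904
Terminal payoffs V(N, i) = max(K - S_T, 0):
  V(4,0) = 0.000000; V(4,1) = 0.000000; V(4,2) = 0.160000; V(4,3) = 0.541624; V(4,4) = 0.759611
Backward induction: V(k, i) = exp(-r*dt) * [p * V(k+1, i) + (1-p) * V(k+1, i+1)]; then take max(V_cont, immediate exercise) for American.
  V(3,0) = exp(-r*dt) * [p*0.000000 + (1-p)*0.000000] = 0.000000; exercise = 0.000000; V(3,0) = max -> 0.000000
  V(3,1) = exp(-r*dt) * [p*0.000000 + (1-p)*0.160000] = 0.088149; exercise = 0.000000; V(3,1) = max -> 0.088149
  V(3,2) = exp(-r*dt) * [p*0.160000 + (1-p)*0.541624] = 0.368459; exercise = 0.377352; V(3,2) = max -> 0.377352
  V(3,3) = exp(-r*dt) * [p*0.541624 + (1-p)*0.759611] = 0.655661; exercise = 0.665778; V(3,3) = max -> 0.665778
  V(2,0) = exp(-r*dt) * [p*0.000000 + (1-p)*0.088149] = 0.048564; exercise = 0.000000; V(2,0) = max -> 0.048564
  V(2,1) = exp(-r*dt) * [p*0.088149 + (1-p)*0.377352] = 0.246494; exercise = 0.160000; V(2,1) = max -> 0.246494
  V(2,2) = exp(-r*dt) * [p*0.377352 + (1-p)*0.665778] = 0.532034; exercise = 0.541624; V(2,2) = max -> 0.541624
  V(1,0) = exp(-r*dt) * [p*0.048564 + (1-p)*0.246494] = 0.157067; exercise = 0.000000; V(1,0) = max -> 0.157067
  V(1,1) = exp(-r*dt) * [p*0.246494 + (1-p)*0.541624] = 0.406333; exercise = 0.377352; V(1,1) = max -> 0.406333
  V(0,0) = exp(-r*dt) * [p*0.157067 + (1-p)*0.406333] = 0.292638; exercise = 0.160000; V(0,0) = max -> 0.292638


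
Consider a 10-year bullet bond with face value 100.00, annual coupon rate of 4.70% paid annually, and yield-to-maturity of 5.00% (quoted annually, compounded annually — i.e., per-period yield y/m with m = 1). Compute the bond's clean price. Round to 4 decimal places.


Answer: Price = 97.6835

Derivation:
Coupon per period c = face * coupon_rate / m = 4.700000
Periods per year m = 1; per-period yield y/m = 0.050000
Number of cashflows N = 10
Cashflows (t years, CF_t, discount factor 1/(1+y/m)^(m*t), PV):
  t = 1.0000: CF_t = 4.700000, DF = 0.952381, PV = 4.476190
  t = 2.0000: CF_t = 4.700000, DF = 0.907029, PV = 4.263039
  t = 3.0000: CF_t = 4.700000, DF = 0.863838, PV = 4.060037
  t = 4.0000: CF_t = 4.700000, DF = 0.822702, PV = 3.866702
  t = 5.0000: CF_t = 4.700000, DF = 0.783526, PV = 3.682573
  t = 6.0000: CF_t = 4.700000, DF = 0.746215, PV = 3.507212
  t = 7.0000: CF_t = 4.700000, DF = 0.710681, PV = 3.340202
  t = 8.0000: CF_t = 4.700000, DF = 0.676839, PV = 3.181145
  t = 9.0000: CF_t = 4.700000, DF = 0.644609, PV = 3.029662
  t = 10.0000: CF_t = 104.700000, DF = 0.613913, PV = 64.276718
Price P = sum_t PV_t = 97.683480


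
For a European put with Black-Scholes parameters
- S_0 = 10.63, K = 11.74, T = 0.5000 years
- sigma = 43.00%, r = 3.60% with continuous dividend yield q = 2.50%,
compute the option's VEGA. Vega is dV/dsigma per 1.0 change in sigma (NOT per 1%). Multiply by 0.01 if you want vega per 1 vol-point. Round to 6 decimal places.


Answer: Vega = 2.925355

Derivation:
d1 = -0.1565390428; d2 = -0.4605949587
phi(d1) = 0.3940841676; exp(-qT) = 0.9875778005; exp(-rT) = 0.9821610324
Vega = S * exp(-qT) * phi(d1) * sqrt(T) = 10.6300 * 0.9875778005 * 0.3940841676 * 0.7071067812 = 2.925355


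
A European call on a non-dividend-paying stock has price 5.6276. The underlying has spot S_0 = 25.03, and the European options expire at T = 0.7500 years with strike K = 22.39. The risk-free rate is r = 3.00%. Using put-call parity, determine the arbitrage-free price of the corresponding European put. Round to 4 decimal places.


Answer: Put price = 2.4895

Derivation:
Put-call parity: C - P = S_0 * exp(-qT) - K * exp(-rT).
S_0 * exp(-qT) = 25.0300 * 1.00000000 = 25.03000000
K * exp(-rT) = 22.3900 * 0.97775124 = 21.89185020
P = C - S*exp(-qT) + K*exp(-rT)
P = 5.6276 - 25.03000000 + 21.89185020 = 2.4895


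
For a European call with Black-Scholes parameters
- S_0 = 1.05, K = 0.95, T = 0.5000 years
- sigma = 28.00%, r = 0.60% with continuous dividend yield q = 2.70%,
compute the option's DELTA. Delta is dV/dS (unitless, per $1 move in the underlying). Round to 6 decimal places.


d1 = 0.5514597424; d2 = 0.3534698437
phi(d1) = 0.3426682651; exp(-qT) = 0.9865907163; exp(-rT) = 0.9970044955
N(d1) = 0.7093407218
Delta = exp(-qT) * N(d1) = 0.9865907163 * 0.7093407218 = 0.699829

Answer: Delta = 0.699829


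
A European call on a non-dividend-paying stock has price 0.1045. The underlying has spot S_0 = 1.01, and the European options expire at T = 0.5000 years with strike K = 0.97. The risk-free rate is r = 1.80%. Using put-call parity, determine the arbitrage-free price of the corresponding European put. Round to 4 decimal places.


Answer: Put price = 0.0558

Derivation:
Put-call parity: C - P = S_0 * exp(-qT) - K * exp(-rT).
S_0 * exp(-qT) = 1.0100 * 1.00000000 = 1.01000000
K * exp(-rT) = 0.9700 * 0.99104038 = 0.96130917
P = C - S*exp(-qT) + K*exp(-rT)
P = 0.1045 - 1.01000000 + 0.96130917 = 0.0558


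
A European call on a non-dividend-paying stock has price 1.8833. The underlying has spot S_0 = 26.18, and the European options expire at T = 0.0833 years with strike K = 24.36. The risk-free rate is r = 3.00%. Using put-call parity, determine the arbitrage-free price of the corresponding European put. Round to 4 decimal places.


Answer: Put price = 0.0025

Derivation:
Put-call parity: C - P = S_0 * exp(-qT) - K * exp(-rT).
S_0 * exp(-qT) = 26.1800 * 1.00000000 = 26.18000000
K * exp(-rT) = 24.3600 * 0.99750412 = 24.29920036
P = C - S*exp(-qT) + K*exp(-rT)
P = 1.8833 - 26.18000000 + 24.29920036 = 0.0025


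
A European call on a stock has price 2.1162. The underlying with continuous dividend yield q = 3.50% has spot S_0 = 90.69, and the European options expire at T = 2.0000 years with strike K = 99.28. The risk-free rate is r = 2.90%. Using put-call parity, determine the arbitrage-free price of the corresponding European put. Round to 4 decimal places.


Answer: Put price = 11.2430

Derivation:
Put-call parity: C - P = S_0 * exp(-qT) - K * exp(-rT).
S_0 * exp(-qT) = 90.6900 * 0.93239382 = 84.55879553
K * exp(-rT) = 99.2800 * 0.94364995 = 93.68556678
P = C - S*exp(-qT) + K*exp(-rT)
P = 2.1162 - 84.55879553 + 93.68556678 = 11.2430


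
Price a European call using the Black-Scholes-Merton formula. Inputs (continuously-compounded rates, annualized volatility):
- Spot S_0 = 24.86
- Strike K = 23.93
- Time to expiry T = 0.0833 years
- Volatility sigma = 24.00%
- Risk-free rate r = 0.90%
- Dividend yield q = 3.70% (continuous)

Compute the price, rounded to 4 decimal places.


Answer: Price = 1.1962

Derivation:
d1 = (ln(S/K) + (r - q + 0.5*sigma^2) * T) / (sigma * sqrt(T)) = 0.55139066
d2 = d1 - sigma * sqrt(T) = 0.48212248
exp(-rT) = 0.99925058; exp(-qT) = 0.99692264
C = S_0 * exp(-qT) * N(d1) - K * exp(-rT) * N(d2)
N(d1) = 0.70931705; N(d2) = 0.68514053
C = 24.8600 * 0.99692264 * 0.70931705 - 23.9300 * 0.99925058 * 0.68514053 = 1.1962


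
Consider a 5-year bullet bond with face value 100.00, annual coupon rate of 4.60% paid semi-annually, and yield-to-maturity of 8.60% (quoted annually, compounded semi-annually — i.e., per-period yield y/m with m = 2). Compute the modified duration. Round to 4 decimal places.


Coupon per period c = face * coupon_rate / m = 2.300000
Periods per year m = 2; per-period yield y/m = 0.043000
Number of cashflows N = 10
Cashflows (t years, CF_t, discount factor 1/(1+y/m)^(m*t), PV):
  t = 0.5000: CF_t = 2.300000, DF = 0.958773, PV = 2.205177
  t = 1.0000: CF_t = 2.300000, DF = 0.919245, PV = 2.114264
  t = 1.5000: CF_t = 2.300000, DF = 0.881347, PV = 2.027099
  t = 2.0000: CF_t = 2.300000, DF = 0.845012, PV = 1.943527
  t = 2.5000: CF_t = 2.300000, DF = 0.810174, PV = 1.863401
  t = 3.0000: CF_t = 2.300000, DF = 0.776773, PV = 1.786578
  t = 3.5000: CF_t = 2.300000, DF = 0.744749, PV = 1.712922
  t = 4.0000: CF_t = 2.300000, DF = 0.714045, PV = 1.642303
  t = 4.5000: CF_t = 2.300000, DF = 0.684607, PV = 1.574596
  t = 5.0000: CF_t = 102.300000, DF = 0.656382, PV = 67.147918
Price P = sum_t PV_t = 84.017785
First compute Macaulay numerator sum_t t * PV_t:
  t * PV_t at t = 0.5000: 1.102589
  t * PV_t at t = 1.0000: 2.114264
  t * PV_t at t = 1.5000: 3.040648
  t * PV_t at t = 2.0000: 3.887054
  t * PV_t at t = 2.5000: 4.658502
  t * PV_t at t = 3.0000: 5.359734
  t * PV_t at t = 3.5000: 5.995228
  t * PV_t at t = 4.0000: 6.569213
  t * PV_t at t = 4.5000: 7.085681
  t * PV_t at t = 5.0000: 335.739588
Macaulay duration D = 375.552502 / 84.017785 = 4.469917
Modified duration = D / (1 + y/m) = 4.469917 / (1 + 0.043000) = 4.285634

Answer: Modified duration = 4.2856


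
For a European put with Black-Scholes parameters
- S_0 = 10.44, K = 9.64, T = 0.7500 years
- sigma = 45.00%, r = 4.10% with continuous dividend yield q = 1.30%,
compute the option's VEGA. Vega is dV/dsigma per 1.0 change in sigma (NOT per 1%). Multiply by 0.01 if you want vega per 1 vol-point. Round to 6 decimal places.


Answer: Vega = 3.223182

Derivation:
d1 = 0.4533122702; d2 = 0.0636008385
phi(d1) = 0.3599880148; exp(-qT) = 0.9902973771; exp(-rT) = 0.9697179723
Vega = S * exp(-qT) * phi(d1) * sqrt(T) = 10.4400 * 0.9902973771 * 0.3599880148 * 0.8660254038 = 3.223182


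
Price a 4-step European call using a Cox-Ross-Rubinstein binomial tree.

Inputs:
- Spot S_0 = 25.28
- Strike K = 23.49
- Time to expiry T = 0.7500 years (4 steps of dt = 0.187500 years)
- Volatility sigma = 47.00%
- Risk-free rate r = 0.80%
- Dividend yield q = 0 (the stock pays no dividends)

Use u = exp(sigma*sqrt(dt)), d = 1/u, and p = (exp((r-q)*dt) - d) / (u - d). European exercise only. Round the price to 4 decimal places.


Answer: Price = V(0,0) = 4.9890

Derivation:
dt = T/N = 0.187500
u = exp(sigma*sqrt(dt)) = 1.225705; d = 1/u = 0.815857
p = (exp((r-q)*dt) - d) / (u - d) = 0.452959
Discount per step: exp(-r*dt) = 0.998501
Stock lattice S(k, i) with i counting down-moves:
  k=0: S(0,0) = 25.2800
  k=1: S(1,0) = 30.9858; S(1,1) = 20.6249
  k=2: S(2,0) = 37.9795; S(2,1) = 25.2800; S(2,2) = 16.8269
  k=3: S(3,0) = 46.5516; S(3,1) = 30.9858; S(3,2) = 20.6249; S(3,3) = 13.7284
  k=4: S(4,0) = 57.0585; S(4,1) = 37.9795; S(4,2) = 25.2800; S(4,3) = 16.8269; S(4,4) = 11.2004
Terminal payoffs V(N, i) = max(S_T - K, 0):
  V(4,0) = 33.568522; V(4,1) = 14.489461; V(4,2) = 1.790000; V(4,3) = 0.000000; V(4,4) = 0.000000
Backward induction: V(k, i) = exp(-r*dt) * [p * V(k+1, i) + (1-p) * V(k+1, i+1)].
  V(3,0) = exp(-r*dt) * [p*33.568522 + (1-p)*14.489461] = 23.096813
  V(3,1) = exp(-r*dt) * [p*14.489461 + (1-p)*1.790000] = 7.531024
  V(3,2) = exp(-r*dt) * [p*1.790000 + (1-p)*0.000000] = 0.809581
  V(3,3) = exp(-r*dt) * [p*0.000000 + (1-p)*0.000000] = 0.000000
  V(2,0) = exp(-r*dt) * [p*23.096813 + (1-p)*7.531024] = 14.559825
  V(2,1) = exp(-r*dt) * [p*7.531024 + (1-p)*0.809581] = 3.848339
  V(2,2) = exp(-r*dt) * [p*0.809581 + (1-p)*0.000000] = 0.366157
  V(1,0) = exp(-r*dt) * [p*14.559825 + (1-p)*3.848339] = 8.687158
  V(1,1) = exp(-r*dt) * [p*3.848339 + (1-p)*0.366157] = 1.940528
  V(0,0) = exp(-r*dt) * [p*8.687158 + (1-p)*1.940528] = 4.988982


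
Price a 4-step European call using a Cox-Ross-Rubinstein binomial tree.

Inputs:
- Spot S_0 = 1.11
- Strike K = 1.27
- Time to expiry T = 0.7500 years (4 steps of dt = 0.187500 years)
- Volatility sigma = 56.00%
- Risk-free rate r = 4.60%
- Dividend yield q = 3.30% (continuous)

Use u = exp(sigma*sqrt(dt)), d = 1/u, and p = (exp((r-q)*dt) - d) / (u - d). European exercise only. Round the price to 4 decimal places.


Answer: Price = V(0,0) = 0.1631

Derivation:
dt = T/N = 0.187500
u = exp(sigma*sqrt(dt)) = 1.274415; d = 1/u = 0.784674
p = (exp((r-q)*dt) - d) / (u - d) = 0.444657
Discount per step: exp(-r*dt) = 0.991412
Stock lattice S(k, i) with i counting down-moves:
  k=0: S(0,0) = 1.1100
  k=1: S(1,0) = 1.4146; S(1,1) = 0.8710
  k=2: S(2,0) = 1.8028; S(2,1) = 1.1100; S(2,2) = 0.6834
  k=3: S(3,0) = 2.2975; S(3,1) = 1.4146; S(3,2) = 0.8710; S(3,3) = 0.5363
  k=4: S(4,0) = 2.9280; S(4,1) = 1.8028; S(4,2) = 1.1100; S(4,3) = 0.6834; S(4,4) = 0.4208
Terminal payoffs V(N, i) = max(S_T - K, 0):
  V(4,0) = 1.657967; V(4,1) = 0.532788; V(4,2) = 0.000000; V(4,3) = 0.000000; V(4,4) = 0.000000
Backward induction: V(k, i) = exp(-r*dt) * [p * V(k+1, i) + (1-p) * V(k+1, i+1)].
  V(3,0) = exp(-r*dt) * [p*1.657967 + (1-p)*0.532788] = 1.024234
  V(3,1) = exp(-r*dt) * [p*0.532788 + (1-p)*0.000000] = 0.234873
  V(3,2) = exp(-r*dt) * [p*0.000000 + (1-p)*0.000000] = 0.000000
  V(3,3) = exp(-r*dt) * [p*0.000000 + (1-p)*0.000000] = 0.000000
  V(2,0) = exp(-r*dt) * [p*1.024234 + (1-p)*0.234873] = 0.580836
  V(2,1) = exp(-r*dt) * [p*0.234873 + (1-p)*0.000000] = 0.103541
  V(2,2) = exp(-r*dt) * [p*0.000000 + (1-p)*0.000000] = 0.000000
  V(1,0) = exp(-r*dt) * [p*0.580836 + (1-p)*0.103541] = 0.313062
  V(1,1) = exp(-r*dt) * [p*0.103541 + (1-p)*0.000000] = 0.045645
  V(0,0) = exp(-r*dt) * [p*0.313062 + (1-p)*0.045645] = 0.163140


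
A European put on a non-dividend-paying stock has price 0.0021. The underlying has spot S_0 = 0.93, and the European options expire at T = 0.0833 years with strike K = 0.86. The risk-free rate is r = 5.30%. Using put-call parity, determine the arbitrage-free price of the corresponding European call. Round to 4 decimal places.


Answer: Call price = 0.0759

Derivation:
Put-call parity: C - P = S_0 * exp(-qT) - K * exp(-rT).
S_0 * exp(-qT) = 0.9300 * 1.00000000 = 0.93000000
K * exp(-rT) = 0.8600 * 0.99559483 = 0.85621155
C = P + S*exp(-qT) - K*exp(-rT)
C = 0.0021 + 0.93000000 - 0.85621155 = 0.0759


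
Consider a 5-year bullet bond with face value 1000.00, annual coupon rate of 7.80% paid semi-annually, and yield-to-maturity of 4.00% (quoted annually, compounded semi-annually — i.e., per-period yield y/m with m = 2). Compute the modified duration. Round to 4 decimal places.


Answer: Modified duration = 4.2179

Derivation:
Coupon per period c = face * coupon_rate / m = 39.000000
Periods per year m = 2; per-period yield y/m = 0.020000
Number of cashflows N = 10
Cashflows (t years, CF_t, discount factor 1/(1+y/m)^(m*t), PV):
  t = 0.5000: CF_t = 39.000000, DF = 0.980392, PV = 38.235294
  t = 1.0000: CF_t = 39.000000, DF = 0.961169, PV = 37.485582
  t = 1.5000: CF_t = 39.000000, DF = 0.942322, PV = 36.750571
  t = 2.0000: CF_t = 39.000000, DF = 0.923845, PV = 36.029972
  t = 2.5000: CF_t = 39.000000, DF = 0.905731, PV = 35.323502
  t = 3.0000: CF_t = 39.000000, DF = 0.887971, PV = 34.630884
  t = 3.5000: CF_t = 39.000000, DF = 0.870560, PV = 33.951847
  t = 4.0000: CF_t = 39.000000, DF = 0.853490, PV = 33.286124
  t = 4.5000: CF_t = 39.000000, DF = 0.836755, PV = 32.633455
  t = 5.0000: CF_t = 1039.000000, DF = 0.820348, PV = 852.341884
Price P = sum_t PV_t = 1170.669115
First compute Macaulay numerator sum_t t * PV_t:
  t * PV_t at t = 0.5000: 19.117647
  t * PV_t at t = 1.0000: 37.485582
  t * PV_t at t = 1.5000: 55.125857
  t * PV_t at t = 2.0000: 72.059943
  t * PV_t at t = 2.5000: 88.308754
  t * PV_t at t = 3.0000: 103.892652
  t * PV_t at t = 3.5000: 118.831464
  t * PV_t at t = 4.0000: 133.144498
  t * PV_t at t = 4.5000: 146.850549
  t * PV_t at t = 5.0000: 4261.709418
Macaulay duration D = 5036.526364 / 1170.669115 = 4.302263
Modified duration = D / (1 + y/m) = 4.302263 / (1 + 0.020000) = 4.217905


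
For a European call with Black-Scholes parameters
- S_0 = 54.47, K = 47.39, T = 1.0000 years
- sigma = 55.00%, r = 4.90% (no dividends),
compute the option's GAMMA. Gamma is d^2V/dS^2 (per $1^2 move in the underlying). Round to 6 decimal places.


d1 = 0.6172524644; d2 = 0.0672524644
phi(d1) = 0.3297439497; exp(-qT) = 1.0000000000; exp(-rT) = 0.9521811297
Gamma = exp(-qT) * phi(d1) / (S * sigma * sqrt(T)) = 1.0000000000 * 0.3297439497 / (54.4700 * 0.5500 * 1.0000000000) = 0.011007

Answer: Gamma = 0.011007


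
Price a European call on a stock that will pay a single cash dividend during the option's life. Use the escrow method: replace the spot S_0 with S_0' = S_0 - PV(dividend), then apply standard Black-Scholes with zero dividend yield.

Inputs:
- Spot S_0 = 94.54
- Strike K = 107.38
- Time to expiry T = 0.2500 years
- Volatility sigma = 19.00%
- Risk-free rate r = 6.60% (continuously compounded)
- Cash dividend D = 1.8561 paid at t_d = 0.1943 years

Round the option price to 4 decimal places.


Answer: Price = 0.3655

Derivation:
PV(D) = D * exp(-r * t_d) = 1.8561 * 0.98725807 = 1.83244971
S_0' = S_0 - PV(D) = 94.5400 - 1.83244971 = 92.70755029
d1 = (ln(S_0'/K) + (r + sigma^2/2)*T) / (sigma*sqrt(T)) = -1.32538450
d2 = d1 - sigma*sqrt(T) = -1.42038450
exp(-rT) = 0.98363538
N(d1) = 0.09252183; N(d2) = 0.07774789
C = S_0' * N(d1) - K * exp(-rT) * N(d2) = 92.70755029 * 0.09252183 - 107.3800 * 0.98363538 * 0.07774789 = 0.3655


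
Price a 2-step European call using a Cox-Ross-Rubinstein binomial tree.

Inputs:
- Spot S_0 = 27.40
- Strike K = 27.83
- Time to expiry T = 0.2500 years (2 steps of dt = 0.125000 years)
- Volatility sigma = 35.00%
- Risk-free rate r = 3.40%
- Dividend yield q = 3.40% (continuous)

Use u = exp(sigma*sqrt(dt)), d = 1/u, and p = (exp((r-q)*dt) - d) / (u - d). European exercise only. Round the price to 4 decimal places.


dt = T/N = 0.125000
u = exp(sigma*sqrt(dt)) = 1.131726; d = 1/u = 0.883606
p = (exp((r-q)*dt) - d) / (u - d) = 0.469103
Discount per step: exp(-r*dt) = 0.995759
Stock lattice S(k, i) with i counting down-moves:
  k=0: S(0,0) = 27.4000
  k=1: S(1,0) = 31.0093; S(1,1) = 24.2108
  k=2: S(2,0) = 35.0940; S(2,1) = 27.4000; S(2,2) = 21.3928
Terminal payoffs V(N, i) = max(S_T - K, 0):
  V(2,0) = 7.264007; V(2,1) = 0.000000; V(2,2) = 0.000000
Backward induction: V(k, i) = exp(-r*dt) * [p * V(k+1, i) + (1-p) * V(k+1, i+1)].
  V(1,0) = exp(-r*dt) * [p*7.264007 + (1-p)*0.000000] = 3.393120
  V(1,1) = exp(-r*dt) * [p*0.000000 + (1-p)*0.000000] = 0.000000
  V(0,0) = exp(-r*dt) * [p*3.393120 + (1-p)*0.000000] = 1.584974

Answer: Price = V(0,0) = 1.5850


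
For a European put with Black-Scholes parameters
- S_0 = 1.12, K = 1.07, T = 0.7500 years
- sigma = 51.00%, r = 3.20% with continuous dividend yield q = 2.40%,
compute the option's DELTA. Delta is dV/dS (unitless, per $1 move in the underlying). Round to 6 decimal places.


d1 = 0.3378235747; d2 = -0.1038493812
phi(d1) = 0.3768150042; exp(-qT) = 0.9821610324; exp(-rT) = 0.9762857098
N(-d1) = 0.3677480716
Delta = -exp(-qT) * N(-d1) = -0.9821610324 * 0.3677480716 = -0.361188

Answer: Delta = -0.361188


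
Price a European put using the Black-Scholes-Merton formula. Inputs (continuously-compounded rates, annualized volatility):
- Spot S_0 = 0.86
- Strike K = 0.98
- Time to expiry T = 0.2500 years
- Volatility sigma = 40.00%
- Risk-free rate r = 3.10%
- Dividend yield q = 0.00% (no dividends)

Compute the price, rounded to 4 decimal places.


d1 = (ln(S/K) + (r - q + 0.5*sigma^2) * T) / (sigma * sqrt(T)) = -0.51435091
d2 = d1 - sigma * sqrt(T) = -0.71435091
exp(-rT) = 0.99227995; exp(-qT) = 1.00000000
P = K * exp(-rT) * N(-d2) - S_0 * exp(-qT) * N(-d1)
N(-d1) = 0.69649666; N(-d2) = 0.76249489
P = 0.9800 * 0.99227995 * 0.76249489 - 0.8600 * 1.00000000 * 0.69649666 = 0.1425

Answer: Price = 0.1425


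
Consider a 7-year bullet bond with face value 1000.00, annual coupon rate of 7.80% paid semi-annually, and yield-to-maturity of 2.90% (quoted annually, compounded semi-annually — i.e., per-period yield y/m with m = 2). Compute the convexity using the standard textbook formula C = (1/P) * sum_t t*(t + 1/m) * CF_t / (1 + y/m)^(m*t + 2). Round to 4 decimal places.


Answer: Convexity = 38.8224

Derivation:
Coupon per period c = face * coupon_rate / m = 39.000000
Periods per year m = 2; per-period yield y/m = 0.014500
Number of cashflows N = 14
Cashflows (t years, CF_t, discount factor 1/(1+y/m)^(m*t), PV):
  t = 0.5000: CF_t = 39.000000, DF = 0.985707, PV = 38.442583
  t = 1.0000: CF_t = 39.000000, DF = 0.971619, PV = 37.893132
  t = 1.5000: CF_t = 39.000000, DF = 0.957732, PV = 37.351535
  t = 2.0000: CF_t = 39.000000, DF = 0.944043, PV = 36.817679
  t = 2.5000: CF_t = 39.000000, DF = 0.930550, PV = 36.291452
  t = 3.0000: CF_t = 39.000000, DF = 0.917250, PV = 35.772748
  t = 3.5000: CF_t = 39.000000, DF = 0.904140, PV = 35.261457
  t = 4.0000: CF_t = 39.000000, DF = 0.891217, PV = 34.757473
  t = 4.5000: CF_t = 39.000000, DF = 0.878479, PV = 34.260693
  t = 5.0000: CF_t = 39.000000, DF = 0.865923, PV = 33.771013
  t = 5.5000: CF_t = 39.000000, DF = 0.853547, PV = 33.288333
  t = 6.0000: CF_t = 39.000000, DF = 0.841347, PV = 32.812551
  t = 6.5000: CF_t = 39.000000, DF = 0.829322, PV = 32.343569
  t = 7.0000: CF_t = 1039.000000, DF = 0.817469, PV = 849.350268
Price P = sum_t PV_t = 1308.414485
Convexity numerator sum_t t*(t + 1/m) * CF_t / (1+y/m)^(m*t + 2):
  t = 0.5000: term = 18.675767
  t = 1.0000: term = 55.226518
  t = 1.5000: term = 108.874357
  t = 2.0000: term = 178.863738
  t = 2.5000: term = 264.460924
  t = 3.0000: term = 364.953468
  t = 3.5000: term = 479.649704
  t = 4.0000: term = 607.878241
  t = 4.5000: term = 748.987483
  t = 5.0000: term = 902.345142
  t = 5.5000: term = 1067.337772
  t = 6.0000: term = 1243.370316
  t = 6.5000: term = 1429.865650
  t = 7.0000: term = 43325.344937
Convexity = (1/P) * sum = 50795.834018 / 1308.414485 = 38.822433


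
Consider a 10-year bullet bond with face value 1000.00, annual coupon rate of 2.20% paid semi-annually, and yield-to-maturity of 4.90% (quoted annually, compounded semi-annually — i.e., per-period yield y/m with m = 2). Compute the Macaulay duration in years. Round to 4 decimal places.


Coupon per period c = face * coupon_rate / m = 11.000000
Periods per year m = 2; per-period yield y/m = 0.024500
Number of cashflows N = 20
Cashflows (t years, CF_t, discount factor 1/(1+y/m)^(m*t), PV):
  t = 0.5000: CF_t = 11.000000, DF = 0.976086, PV = 10.736945
  t = 1.0000: CF_t = 11.000000, DF = 0.952744, PV = 10.480180
  t = 1.5000: CF_t = 11.000000, DF = 0.929960, PV = 10.229556
  t = 2.0000: CF_t = 11.000000, DF = 0.907721, PV = 9.984926
  t = 2.5000: CF_t = 11.000000, DF = 0.886013, PV = 9.746145
  t = 3.0000: CF_t = 11.000000, DF = 0.864825, PV = 9.513075
  t = 3.5000: CF_t = 11.000000, DF = 0.844143, PV = 9.285578
  t = 4.0000: CF_t = 11.000000, DF = 0.823957, PV = 9.063522
  t = 4.5000: CF_t = 11.000000, DF = 0.804252, PV = 8.846776
  t = 5.0000: CF_t = 11.000000, DF = 0.785019, PV = 8.635213
  t = 5.5000: CF_t = 11.000000, DF = 0.766246, PV = 8.428710
  t = 6.0000: CF_t = 11.000000, DF = 0.747922, PV = 8.227145
  t = 6.5000: CF_t = 11.000000, DF = 0.730036, PV = 8.030400
  t = 7.0000: CF_t = 11.000000, DF = 0.712578, PV = 7.838360
  t = 7.5000: CF_t = 11.000000, DF = 0.695538, PV = 7.650913
  t = 8.0000: CF_t = 11.000000, DF = 0.678904, PV = 7.467948
  t = 8.5000: CF_t = 11.000000, DF = 0.662669, PV = 7.289359
  t = 9.0000: CF_t = 11.000000, DF = 0.646822, PV = 7.115040
  t = 9.5000: CF_t = 11.000000, DF = 0.631354, PV = 6.944890
  t = 10.0000: CF_t = 1011.000000, DF = 0.616255, PV = 623.034220
Price P = sum_t PV_t = 788.548900
Macaulay numerator sum_t t * PV_t:
  t * PV_t at t = 0.5000: 5.368472
  t * PV_t at t = 1.0000: 10.480180
  t * PV_t at t = 1.5000: 15.344334
  t * PV_t at t = 2.0000: 19.969851
  t * PV_t at t = 2.5000: 24.365363
  t * PV_t at t = 3.0000: 28.539224
  t * PV_t at t = 3.5000: 32.499523
  t * PV_t at t = 4.0000: 36.254087
  t * PV_t at t = 4.5000: 39.810491
  t * PV_t at t = 5.0000: 43.176065
  t * PV_t at t = 5.5000: 46.357903
  t * PV_t at t = 6.0000: 49.362868
  t * PV_t at t = 6.5000: 52.197599
  t * PV_t at t = 7.0000: 54.868520
  t * PV_t at t = 7.5000: 57.381845
  t * PV_t at t = 8.0000: 59.743583
  t * PV_t at t = 8.5000: 61.959548
  t * PV_t at t = 9.0000: 64.035361
  t * PV_t at t = 9.5000: 65.976458
  t * PV_t at t = 10.0000: 6230.342200
Macaulay duration D = (sum_t t * PV_t) / P = 6998.033479 / 788.548900 = 8.874571

Answer: Macaulay duration = 8.8746 years


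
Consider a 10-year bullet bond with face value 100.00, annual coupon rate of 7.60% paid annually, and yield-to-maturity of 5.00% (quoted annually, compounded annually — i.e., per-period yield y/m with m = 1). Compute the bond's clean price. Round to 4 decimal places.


Coupon per period c = face * coupon_rate / m = 7.600000
Periods per year m = 1; per-period yield y/m = 0.050000
Number of cashflows N = 10
Cashflows (t years, CF_t, discount factor 1/(1+y/m)^(m*t), PV):
  t = 1.0000: CF_t = 7.600000, DF = 0.952381, PV = 7.238095
  t = 2.0000: CF_t = 7.600000, DF = 0.907029, PV = 6.893424
  t = 3.0000: CF_t = 7.600000, DF = 0.863838, PV = 6.565166
  t = 4.0000: CF_t = 7.600000, DF = 0.822702, PV = 6.252539
  t = 5.0000: CF_t = 7.600000, DF = 0.783526, PV = 5.954799
  t = 6.0000: CF_t = 7.600000, DF = 0.746215, PV = 5.671237
  t = 7.0000: CF_t = 7.600000, DF = 0.710681, PV = 5.401178
  t = 8.0000: CF_t = 7.600000, DF = 0.676839, PV = 5.143979
  t = 9.0000: CF_t = 7.600000, DF = 0.644609, PV = 4.899028
  t = 10.0000: CF_t = 107.600000, DF = 0.613913, PV = 66.057066
Price P = sum_t PV_t = 120.076511

Answer: Price = 120.0765


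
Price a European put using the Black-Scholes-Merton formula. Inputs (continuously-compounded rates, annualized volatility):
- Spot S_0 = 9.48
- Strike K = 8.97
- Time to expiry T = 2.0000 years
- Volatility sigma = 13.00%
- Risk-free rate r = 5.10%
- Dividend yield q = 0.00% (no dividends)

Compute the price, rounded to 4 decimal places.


Answer: Price = 0.1750

Derivation:
d1 = (ln(S/K) + (r - q + 0.5*sigma^2) * T) / (sigma * sqrt(T)) = 0.94751569
d2 = d1 - sigma * sqrt(T) = 0.76366793
exp(-rT) = 0.90302955; exp(-qT) = 1.00000000
P = K * exp(-rT) * N(-d2) - S_0 * exp(-qT) * N(-d1)
N(-d1) = 0.17168803; N(-d2) = 0.22253258
P = 8.9700 * 0.90302955 * 0.22253258 - 9.4800 * 1.00000000 * 0.17168803 = 0.1750


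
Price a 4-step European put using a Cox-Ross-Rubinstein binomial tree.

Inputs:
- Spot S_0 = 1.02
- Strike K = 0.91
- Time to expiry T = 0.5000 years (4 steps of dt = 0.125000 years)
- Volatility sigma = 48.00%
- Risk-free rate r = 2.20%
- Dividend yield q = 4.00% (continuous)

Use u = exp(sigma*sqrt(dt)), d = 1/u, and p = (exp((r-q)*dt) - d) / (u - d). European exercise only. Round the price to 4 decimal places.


dt = T/N = 0.125000
u = exp(sigma*sqrt(dt)) = 1.184956; d = 1/u = 0.843913
p = (exp((r-q)*dt) - d) / (u - d) = 0.451085
Discount per step: exp(-r*dt) = 0.997254
Stock lattice S(k, i) with i counting down-moves:
  k=0: S(0,0) = 1.0200
  k=1: S(1,0) = 1.2087; S(1,1) = 0.8608
  k=2: S(2,0) = 1.4322; S(2,1) = 1.0200; S(2,2) = 0.7264
  k=3: S(3,0) = 1.6971; S(3,1) = 1.2087; S(3,2) = 0.8608; S(3,3) = 0.6130
  k=4: S(4,0) = 2.0110; S(4,1) = 1.4322; S(4,2) = 1.0200; S(4,3) = 0.7264; S(4,4) = 0.5174
Terminal payoffs V(N, i) = max(K - S_T, 0):
  V(4,0) = 0.000000; V(4,1) = 0.000000; V(4,2) = 0.000000; V(4,3) = 0.183567; V(4,4) = 0.392642
Backward induction: V(k, i) = exp(-r*dt) * [p * V(k+1, i) + (1-p) * V(k+1, i+1)].
  V(3,0) = exp(-r*dt) * [p*0.000000 + (1-p)*0.000000] = 0.000000
  V(3,1) = exp(-r*dt) * [p*0.000000 + (1-p)*0.000000] = 0.000000
  V(3,2) = exp(-r*dt) * [p*0.000000 + (1-p)*0.183567] = 0.100486
  V(3,3) = exp(-r*dt) * [p*0.183567 + (1-p)*0.392642] = 0.297512
  V(2,0) = exp(-r*dt) * [p*0.000000 + (1-p)*0.000000] = 0.000000
  V(2,1) = exp(-r*dt) * [p*0.000000 + (1-p)*0.100486] = 0.055007
  V(2,2) = exp(-r*dt) * [p*0.100486 + (1-p)*0.297512] = 0.208063
  V(1,0) = exp(-r*dt) * [p*0.000000 + (1-p)*0.055007] = 0.030111
  V(1,1) = exp(-r*dt) * [p*0.055007 + (1-p)*0.208063] = 0.138640
  V(0,0) = exp(-r*dt) * [p*0.030111 + (1-p)*0.138640] = 0.089438

Answer: Price = V(0,0) = 0.0894


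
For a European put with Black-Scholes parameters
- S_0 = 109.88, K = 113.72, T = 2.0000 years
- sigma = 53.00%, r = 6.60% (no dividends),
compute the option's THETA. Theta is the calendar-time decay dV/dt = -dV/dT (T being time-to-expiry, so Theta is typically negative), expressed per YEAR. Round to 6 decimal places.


Answer: Theta = -3.306654

Derivation:
d1 = 0.5050471153; d2 = -0.2444860728
phi(d1) = 0.3511735169; exp(-qT) = 1.0000000000; exp(-rT) = 0.8763409951
Theta = -S*exp(-qT)*phi(d1)*sigma/(2*sqrt(T)) + r*K*exp(-rT)*N(-d2) - q*S*exp(-qT)*N(-d1)
N(-d1) = 0.3067628721; N(-d2) = 0.5965728065; sqrt(T) = 1.4142135624
Term 1 = -109.8800 * 1.0000000000 * 0.3511735169 * 0.5300 / (2 * 1.4142135624) = -7.2305491700
Term 2 = 0.0660 * 113.7200 * 0.8763409951 * 0.5965728065 = 3.9238949144
Term 3 = 0 (no dividend yield, q = 0)
Theta = -7.2305491700 + (3.9238949144) + (0.0000000000) = -3.306654
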